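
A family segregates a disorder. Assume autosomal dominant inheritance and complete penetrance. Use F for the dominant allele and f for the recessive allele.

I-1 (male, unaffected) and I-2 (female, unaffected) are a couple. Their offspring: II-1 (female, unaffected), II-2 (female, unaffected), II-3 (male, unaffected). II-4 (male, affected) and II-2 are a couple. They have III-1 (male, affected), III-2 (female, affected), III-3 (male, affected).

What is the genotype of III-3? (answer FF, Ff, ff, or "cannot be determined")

From phenotype alone, III-3 is FF or Ff.
III-3 is affected so carries F and received f from II-2 (ff), so III-3 is Ff.

Ff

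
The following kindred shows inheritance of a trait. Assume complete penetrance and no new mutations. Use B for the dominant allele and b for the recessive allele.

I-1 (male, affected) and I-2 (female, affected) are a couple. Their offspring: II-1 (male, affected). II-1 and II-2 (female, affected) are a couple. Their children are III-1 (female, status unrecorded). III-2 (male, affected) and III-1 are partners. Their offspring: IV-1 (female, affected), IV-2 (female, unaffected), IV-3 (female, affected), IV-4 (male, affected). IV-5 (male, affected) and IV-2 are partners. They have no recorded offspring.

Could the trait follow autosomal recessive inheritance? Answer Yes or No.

No assignment of genotypes under autosomal recessive satisfies every parent–offspring relationship, so the pedigree is inconsistent.

No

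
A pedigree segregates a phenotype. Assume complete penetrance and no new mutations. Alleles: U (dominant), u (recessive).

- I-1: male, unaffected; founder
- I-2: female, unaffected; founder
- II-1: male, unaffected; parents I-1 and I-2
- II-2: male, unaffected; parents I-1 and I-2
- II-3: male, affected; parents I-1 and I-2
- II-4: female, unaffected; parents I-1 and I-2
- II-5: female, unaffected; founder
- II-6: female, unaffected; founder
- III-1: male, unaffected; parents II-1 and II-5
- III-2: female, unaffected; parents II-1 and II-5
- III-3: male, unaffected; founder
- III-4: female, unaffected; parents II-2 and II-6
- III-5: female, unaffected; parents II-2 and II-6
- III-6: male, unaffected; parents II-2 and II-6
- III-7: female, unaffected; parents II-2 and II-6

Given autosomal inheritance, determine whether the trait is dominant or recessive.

I-1 and I-2 are both unaffected yet have an affected child II-3. Under dominance, an affected child requires at least one affected parent, so the trait cannot be dominant.

recessive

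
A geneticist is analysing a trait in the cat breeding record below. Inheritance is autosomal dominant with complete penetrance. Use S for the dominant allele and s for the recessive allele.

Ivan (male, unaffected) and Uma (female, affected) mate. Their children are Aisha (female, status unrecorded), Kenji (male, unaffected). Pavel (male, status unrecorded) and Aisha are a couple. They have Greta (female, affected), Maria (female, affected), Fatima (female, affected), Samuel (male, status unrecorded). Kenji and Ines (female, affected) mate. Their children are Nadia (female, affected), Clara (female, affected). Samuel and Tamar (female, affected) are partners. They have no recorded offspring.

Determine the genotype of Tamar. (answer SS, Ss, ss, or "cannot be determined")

Tamar's phenotype allows SS or Ss, and no parent or child forces a single allele at both positions; consistent genotype assignments exist with Tamar as SS or Ss.

cannot be determined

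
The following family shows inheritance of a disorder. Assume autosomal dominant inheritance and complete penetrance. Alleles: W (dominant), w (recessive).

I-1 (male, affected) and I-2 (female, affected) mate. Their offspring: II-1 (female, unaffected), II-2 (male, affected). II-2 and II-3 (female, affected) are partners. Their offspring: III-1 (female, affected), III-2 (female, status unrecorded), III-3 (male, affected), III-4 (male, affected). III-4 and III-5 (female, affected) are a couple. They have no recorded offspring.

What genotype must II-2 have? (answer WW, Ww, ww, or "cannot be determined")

cannot be determined

II-2's phenotype allows WW or Ww, and no parent or child forces a single allele at both positions; consistent genotype assignments exist with II-2 as WW or Ww.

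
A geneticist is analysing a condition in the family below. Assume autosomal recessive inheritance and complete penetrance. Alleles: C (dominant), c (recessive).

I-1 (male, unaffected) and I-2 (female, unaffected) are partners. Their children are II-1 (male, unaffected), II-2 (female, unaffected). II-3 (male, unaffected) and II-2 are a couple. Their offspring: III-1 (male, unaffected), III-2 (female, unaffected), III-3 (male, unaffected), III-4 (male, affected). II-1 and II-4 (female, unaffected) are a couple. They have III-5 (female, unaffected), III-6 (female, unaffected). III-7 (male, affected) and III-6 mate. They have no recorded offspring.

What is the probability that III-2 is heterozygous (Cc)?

2/3

II-3 is unaffected so carries C and passed c to III-4 (cc), so II-3 is Cc.
II-2 is unaffected so carries C and passed c to III-4 (cc), so II-2 is Cc.
Their cross gives offspring ratios 1/4 CC : 1/2 Cc : 1/4 cc. Conditioning on III-2 being unaffected, P(Cc) = 1/2 / 3/4 = 2/3.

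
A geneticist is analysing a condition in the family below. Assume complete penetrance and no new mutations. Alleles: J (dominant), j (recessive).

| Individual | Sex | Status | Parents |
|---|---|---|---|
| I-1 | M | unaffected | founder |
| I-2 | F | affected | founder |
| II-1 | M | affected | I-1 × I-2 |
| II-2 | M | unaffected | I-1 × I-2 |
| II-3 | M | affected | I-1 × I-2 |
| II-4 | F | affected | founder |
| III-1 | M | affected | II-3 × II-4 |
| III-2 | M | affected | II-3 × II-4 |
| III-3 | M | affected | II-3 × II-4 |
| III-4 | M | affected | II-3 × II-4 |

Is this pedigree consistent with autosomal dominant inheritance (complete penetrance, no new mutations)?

A consistent assignment under autosomal dominant exists: I-1 jj, I-2 Jj, II-1 Jj, II-2 jj, II-3 Jj, II-4 JJ, III-1 JJ, III-2 JJ, III-3 JJ, III-4 JJ.
In this assignment every recorded phenotype matches its genotype and every non-founder's genotype is obtainable from its parents' genotypes, so the pedigree is consistent.

Yes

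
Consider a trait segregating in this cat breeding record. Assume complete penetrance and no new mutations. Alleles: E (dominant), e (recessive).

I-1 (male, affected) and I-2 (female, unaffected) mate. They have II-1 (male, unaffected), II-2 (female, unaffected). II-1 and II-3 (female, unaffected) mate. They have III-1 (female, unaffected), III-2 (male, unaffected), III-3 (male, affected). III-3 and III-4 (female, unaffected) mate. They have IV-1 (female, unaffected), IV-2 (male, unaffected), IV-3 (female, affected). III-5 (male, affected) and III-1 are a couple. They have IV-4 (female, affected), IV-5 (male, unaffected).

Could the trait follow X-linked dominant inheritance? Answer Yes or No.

No

Under X-linked dominant, II-2 (unaffected, female) cannot arise from I-1 (affected) × I-2 (unaffected).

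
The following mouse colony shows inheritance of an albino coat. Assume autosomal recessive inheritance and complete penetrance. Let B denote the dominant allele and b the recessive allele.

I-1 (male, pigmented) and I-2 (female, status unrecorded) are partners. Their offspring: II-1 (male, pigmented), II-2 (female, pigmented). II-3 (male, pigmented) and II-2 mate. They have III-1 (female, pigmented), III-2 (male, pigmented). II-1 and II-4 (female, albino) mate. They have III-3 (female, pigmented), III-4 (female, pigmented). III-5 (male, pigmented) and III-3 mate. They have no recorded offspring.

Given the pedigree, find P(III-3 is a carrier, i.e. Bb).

III-3 is pigmented so carries B and received b from II-4 (bb), so III-3 is Bb, giving P(Bb) = 1.

1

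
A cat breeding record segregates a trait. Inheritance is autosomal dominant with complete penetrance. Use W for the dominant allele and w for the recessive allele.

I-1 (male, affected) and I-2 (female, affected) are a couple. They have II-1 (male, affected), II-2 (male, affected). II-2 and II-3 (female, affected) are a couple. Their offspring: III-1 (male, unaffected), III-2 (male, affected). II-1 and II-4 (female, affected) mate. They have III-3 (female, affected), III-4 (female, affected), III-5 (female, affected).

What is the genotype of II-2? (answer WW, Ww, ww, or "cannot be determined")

Ww

From phenotype alone, II-2 is WW or Ww.
II-2 is affected so carries W and passed w to III-1 (ww), so II-2 is Ww.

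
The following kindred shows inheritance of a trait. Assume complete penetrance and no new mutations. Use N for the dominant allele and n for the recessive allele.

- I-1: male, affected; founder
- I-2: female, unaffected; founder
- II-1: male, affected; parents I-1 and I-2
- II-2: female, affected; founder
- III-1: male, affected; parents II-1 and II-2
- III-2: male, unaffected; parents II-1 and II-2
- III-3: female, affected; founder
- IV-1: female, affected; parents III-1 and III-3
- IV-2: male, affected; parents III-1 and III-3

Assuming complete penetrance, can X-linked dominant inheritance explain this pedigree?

No

Under X-linked dominant, II-1 (affected, male) cannot arise from I-1 (affected) × I-2 (unaffected).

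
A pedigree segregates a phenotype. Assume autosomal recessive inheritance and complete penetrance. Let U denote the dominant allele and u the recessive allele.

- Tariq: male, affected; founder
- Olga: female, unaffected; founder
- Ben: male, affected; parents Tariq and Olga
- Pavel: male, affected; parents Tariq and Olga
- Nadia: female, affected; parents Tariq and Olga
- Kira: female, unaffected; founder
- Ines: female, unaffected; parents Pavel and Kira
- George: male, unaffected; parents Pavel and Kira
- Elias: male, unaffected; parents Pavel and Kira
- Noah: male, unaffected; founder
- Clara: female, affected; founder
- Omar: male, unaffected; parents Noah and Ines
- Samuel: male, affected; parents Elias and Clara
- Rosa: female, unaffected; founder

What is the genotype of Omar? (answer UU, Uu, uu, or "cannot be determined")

cannot be determined

Omar's phenotype allows UU or Uu, and no parent or child forces a single allele at both positions; consistent genotype assignments exist with Omar as UU or Uu.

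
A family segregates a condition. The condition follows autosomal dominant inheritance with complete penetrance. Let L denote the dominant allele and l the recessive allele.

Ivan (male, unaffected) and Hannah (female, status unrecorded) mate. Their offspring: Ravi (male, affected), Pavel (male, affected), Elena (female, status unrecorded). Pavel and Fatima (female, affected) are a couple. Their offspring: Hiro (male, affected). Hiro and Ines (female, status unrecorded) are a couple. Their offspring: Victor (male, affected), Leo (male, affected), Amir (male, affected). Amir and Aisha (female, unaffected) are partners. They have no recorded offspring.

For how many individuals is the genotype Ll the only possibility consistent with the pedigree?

2

Obligate heterozygotes: Ravi is affected so carries L and received l from Ivan (ll), so Ravi is Ll; Pavel is affected so carries L and received l from Ivan (ll), so Pavel is Ll.
Every other individual is either homozygous by phenotype or has at least one consistent homozygous assignment, so the count is 2.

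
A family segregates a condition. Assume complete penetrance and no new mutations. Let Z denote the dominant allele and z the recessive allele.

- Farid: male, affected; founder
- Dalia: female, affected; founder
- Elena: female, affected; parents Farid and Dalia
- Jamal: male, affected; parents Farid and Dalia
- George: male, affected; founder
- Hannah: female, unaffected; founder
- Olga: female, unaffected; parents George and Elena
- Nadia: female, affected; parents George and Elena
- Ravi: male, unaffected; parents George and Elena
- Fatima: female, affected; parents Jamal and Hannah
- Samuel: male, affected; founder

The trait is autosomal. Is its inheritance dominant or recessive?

George and Elena are both affected yet have an unaffected child Olga. Under a recessive model two affected parents are homozygous and every child would be affected, so the trait cannot be recessive.

dominant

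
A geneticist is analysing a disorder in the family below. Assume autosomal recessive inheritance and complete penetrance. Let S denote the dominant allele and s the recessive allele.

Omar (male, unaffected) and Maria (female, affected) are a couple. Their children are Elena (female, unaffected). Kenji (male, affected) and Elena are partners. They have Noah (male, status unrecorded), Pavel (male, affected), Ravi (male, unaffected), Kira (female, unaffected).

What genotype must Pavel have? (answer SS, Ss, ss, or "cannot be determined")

Pavel is affected, so Pavel is ss.

ss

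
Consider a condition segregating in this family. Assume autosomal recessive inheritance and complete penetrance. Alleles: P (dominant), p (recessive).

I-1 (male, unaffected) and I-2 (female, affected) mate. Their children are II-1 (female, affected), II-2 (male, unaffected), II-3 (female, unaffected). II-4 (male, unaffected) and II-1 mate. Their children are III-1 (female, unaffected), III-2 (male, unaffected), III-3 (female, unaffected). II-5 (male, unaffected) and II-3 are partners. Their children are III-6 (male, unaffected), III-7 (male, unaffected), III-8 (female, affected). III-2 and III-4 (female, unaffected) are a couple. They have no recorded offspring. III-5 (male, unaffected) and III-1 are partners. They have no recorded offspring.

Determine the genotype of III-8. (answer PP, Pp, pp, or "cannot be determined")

pp

III-8 is affected, so III-8 is pp.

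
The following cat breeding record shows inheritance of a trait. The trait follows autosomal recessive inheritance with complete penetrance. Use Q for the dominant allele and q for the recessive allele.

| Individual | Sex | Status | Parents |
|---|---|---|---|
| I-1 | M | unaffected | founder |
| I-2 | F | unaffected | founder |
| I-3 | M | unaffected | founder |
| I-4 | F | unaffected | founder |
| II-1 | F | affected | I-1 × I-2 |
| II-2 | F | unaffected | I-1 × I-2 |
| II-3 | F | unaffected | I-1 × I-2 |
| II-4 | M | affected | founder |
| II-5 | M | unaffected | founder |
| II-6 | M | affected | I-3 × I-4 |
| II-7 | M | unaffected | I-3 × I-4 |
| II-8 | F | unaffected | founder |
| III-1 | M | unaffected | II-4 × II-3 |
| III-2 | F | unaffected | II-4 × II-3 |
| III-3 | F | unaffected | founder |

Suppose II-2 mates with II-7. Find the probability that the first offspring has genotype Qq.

4/9

I-1 is unaffected so carries Q and passed q to II-1 (qq), so I-1 is Qq.
I-2 is unaffected so carries Q and passed q to II-1 (qq), so I-2 is Qq.
II-2 is an unaffected offspring of I-1 (Qq) × I-2 (Qq), whose cross gives 1/4 QQ : 1/2 Qq : 1/4 qq; conditioning on being unaffected, II-2 is QQ with probability 1/3, Qq with probability 2/3.
I-3 is unaffected so carries Q and passed q to II-6 (qq), so I-3 is Qq.
I-4 is unaffected so carries Q and passed q to II-6 (qq), so I-4 is Qq.
II-7 is an unaffected offspring of I-3 (Qq) × I-4 (Qq), whose cross gives 1/4 QQ : 1/2 Qq : 1/4 qq; conditioning on being unaffected, II-7 is QQ with probability 1/3, Qq with probability 2/3.
Summing over parental genotype combinations, P(offspring has genotype Qq) = 2/9·1/2 + 2/9·1/2 + 4/9·1/2 = 4/9.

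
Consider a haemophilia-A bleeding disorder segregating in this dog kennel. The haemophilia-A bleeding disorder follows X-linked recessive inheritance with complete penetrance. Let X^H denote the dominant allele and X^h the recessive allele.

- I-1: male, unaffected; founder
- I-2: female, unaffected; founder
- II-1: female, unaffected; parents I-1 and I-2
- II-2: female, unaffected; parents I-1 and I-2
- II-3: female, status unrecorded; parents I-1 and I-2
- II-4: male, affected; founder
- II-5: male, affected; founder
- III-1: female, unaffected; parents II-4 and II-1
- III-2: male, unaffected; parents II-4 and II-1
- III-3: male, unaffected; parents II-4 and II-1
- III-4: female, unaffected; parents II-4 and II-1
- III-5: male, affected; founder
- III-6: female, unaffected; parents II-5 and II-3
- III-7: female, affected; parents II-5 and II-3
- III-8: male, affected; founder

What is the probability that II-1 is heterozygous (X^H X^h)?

I-1 is unaffected, so I-1 is X^H Y.
I-2 is unaffected so carries H and passed h to II-3 (X^H X^h, whose H came from I-1), so I-2 is X^H X^h.
Their cross gives offspring ratios 1/2 X^H X^H : 1/2 X^H X^h. Conditioning on II-1 being unaffected, P(X^H X^h) = 1/2 / 1 = 1/2 before taking II-1's own offspring into account.
II-4 is affected, so II-4 is X^h Y.
Now use II-1's offspring. Probability of each recorded status — unaffected daughter III-1: 1/2 if II-1 is X^H X^h, 1 if X^H X^H; unaffected son III-2: 1/2 if II-1 is X^H X^h, 1 if X^H X^H; unaffected son III-3: 1/2 if II-1 is X^H X^h, 1 if X^H X^H; unaffected daughter III-4: 1/2 if II-1 is X^H X^h, 1 if X^H X^H.
Bayes: P(X^H X^h) = 1/2·1/16 / (1/2·1/16 + 1/2·1) = 1/17.

1/17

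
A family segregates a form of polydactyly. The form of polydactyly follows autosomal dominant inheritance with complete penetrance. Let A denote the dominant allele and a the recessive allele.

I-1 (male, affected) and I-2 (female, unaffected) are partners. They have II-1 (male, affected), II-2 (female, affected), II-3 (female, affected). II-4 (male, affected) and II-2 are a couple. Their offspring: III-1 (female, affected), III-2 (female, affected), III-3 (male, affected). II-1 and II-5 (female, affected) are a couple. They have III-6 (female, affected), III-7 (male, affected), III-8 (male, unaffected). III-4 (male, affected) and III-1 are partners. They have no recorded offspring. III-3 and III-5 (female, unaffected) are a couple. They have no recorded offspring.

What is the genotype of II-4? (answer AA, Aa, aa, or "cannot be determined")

cannot be determined

II-4's phenotype allows AA or Aa, and no parent or child forces a single allele at both positions; consistent genotype assignments exist with II-4 as AA or Aa.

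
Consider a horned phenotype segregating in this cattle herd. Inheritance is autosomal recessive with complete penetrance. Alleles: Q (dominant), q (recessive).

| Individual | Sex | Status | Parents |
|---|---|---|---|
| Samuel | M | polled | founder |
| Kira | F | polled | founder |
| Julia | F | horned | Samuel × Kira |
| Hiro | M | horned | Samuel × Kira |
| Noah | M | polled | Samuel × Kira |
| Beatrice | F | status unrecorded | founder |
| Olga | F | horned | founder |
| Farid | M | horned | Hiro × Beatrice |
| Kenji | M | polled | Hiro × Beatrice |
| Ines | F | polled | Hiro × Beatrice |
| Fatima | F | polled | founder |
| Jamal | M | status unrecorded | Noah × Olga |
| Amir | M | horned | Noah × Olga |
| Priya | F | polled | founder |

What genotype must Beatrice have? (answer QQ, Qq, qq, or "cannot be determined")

Qq

From phenotype alone, Beatrice is QQ or Qq or qq.
Beatrice passed Q to Kenji (Qq, whose q came from Hiro) and passed q to Farid (qq), so Beatrice is Qq.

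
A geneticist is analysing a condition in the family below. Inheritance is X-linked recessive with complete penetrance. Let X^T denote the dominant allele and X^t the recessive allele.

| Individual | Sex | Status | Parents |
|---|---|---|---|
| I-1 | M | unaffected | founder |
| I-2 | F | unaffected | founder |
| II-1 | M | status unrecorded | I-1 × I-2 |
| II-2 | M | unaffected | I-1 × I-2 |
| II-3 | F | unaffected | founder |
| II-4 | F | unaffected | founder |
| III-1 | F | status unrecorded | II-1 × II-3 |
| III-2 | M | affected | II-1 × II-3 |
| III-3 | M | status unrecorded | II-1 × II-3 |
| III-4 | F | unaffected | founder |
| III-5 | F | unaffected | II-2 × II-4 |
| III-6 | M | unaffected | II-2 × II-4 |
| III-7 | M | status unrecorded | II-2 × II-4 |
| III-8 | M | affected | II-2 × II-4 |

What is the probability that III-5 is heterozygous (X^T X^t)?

II-2 is unaffected, so II-2 is X^T Y.
II-4 is unaffected so carries T and passed t to III-8 (X^t Y), so II-4 is X^T X^t.
Their cross gives offspring ratios 1/2 X^T X^T : 1/2 X^T X^t. Conditioning on III-5 being unaffected, P(X^T X^t) = 1/2 / 1 = 1/2.

1/2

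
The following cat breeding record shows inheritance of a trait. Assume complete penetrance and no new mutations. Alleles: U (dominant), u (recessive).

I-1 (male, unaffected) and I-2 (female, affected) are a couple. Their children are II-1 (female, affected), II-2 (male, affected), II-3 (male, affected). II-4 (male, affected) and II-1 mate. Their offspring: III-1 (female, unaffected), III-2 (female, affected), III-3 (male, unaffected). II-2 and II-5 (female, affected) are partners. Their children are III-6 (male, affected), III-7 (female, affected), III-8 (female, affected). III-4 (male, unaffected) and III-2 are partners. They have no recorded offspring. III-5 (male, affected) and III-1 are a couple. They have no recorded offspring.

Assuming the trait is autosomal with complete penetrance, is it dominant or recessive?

dominant

II-4 and II-1 are both affected yet have an unaffected child III-1. Under a recessive model two affected parents are homozygous and every child would be affected, so the trait cannot be recessive.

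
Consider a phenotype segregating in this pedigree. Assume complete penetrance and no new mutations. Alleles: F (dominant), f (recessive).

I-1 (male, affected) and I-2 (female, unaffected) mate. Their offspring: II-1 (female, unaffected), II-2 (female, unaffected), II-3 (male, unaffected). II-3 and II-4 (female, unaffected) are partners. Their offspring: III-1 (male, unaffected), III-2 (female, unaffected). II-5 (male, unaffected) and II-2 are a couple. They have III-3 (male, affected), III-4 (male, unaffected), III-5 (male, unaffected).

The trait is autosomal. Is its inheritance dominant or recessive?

recessive

II-5 and II-2 are both unaffected yet have an affected child III-3. Under dominance, an affected child requires at least one affected parent, so the trait cannot be dominant.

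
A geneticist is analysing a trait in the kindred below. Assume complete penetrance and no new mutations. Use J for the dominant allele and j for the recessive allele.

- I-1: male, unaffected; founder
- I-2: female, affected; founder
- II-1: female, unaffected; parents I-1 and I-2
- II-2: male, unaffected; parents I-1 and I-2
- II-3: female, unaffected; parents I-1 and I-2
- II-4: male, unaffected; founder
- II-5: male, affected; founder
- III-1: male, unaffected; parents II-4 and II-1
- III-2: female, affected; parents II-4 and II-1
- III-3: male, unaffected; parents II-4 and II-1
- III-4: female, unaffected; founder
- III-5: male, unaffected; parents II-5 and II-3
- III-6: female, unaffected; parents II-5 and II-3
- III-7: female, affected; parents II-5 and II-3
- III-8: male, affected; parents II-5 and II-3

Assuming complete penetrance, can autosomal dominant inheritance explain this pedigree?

Under autosomal dominant, III-2 (affected, female) cannot arise from II-4 (unaffected) × II-1 (unaffected).

No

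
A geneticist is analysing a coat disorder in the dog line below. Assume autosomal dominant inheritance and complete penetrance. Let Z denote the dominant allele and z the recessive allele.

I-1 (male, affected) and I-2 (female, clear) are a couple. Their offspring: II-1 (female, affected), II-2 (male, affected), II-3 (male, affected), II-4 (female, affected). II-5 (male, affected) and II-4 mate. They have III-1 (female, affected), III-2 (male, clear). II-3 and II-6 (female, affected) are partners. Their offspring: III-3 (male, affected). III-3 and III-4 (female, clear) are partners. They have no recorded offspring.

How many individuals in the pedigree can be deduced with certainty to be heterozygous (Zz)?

5

Obligate heterozygotes: II-1 is affected so carries Z and received z from I-2 (zz), so II-1 is Zz; II-2 is affected so carries Z and received z from I-2 (zz), so II-2 is Zz; II-3 is affected so carries Z and received z from I-2 (zz), so II-3 is Zz; II-4 is affected so carries Z and received z from I-2 (zz), so II-4 is Zz; II-5 is affected so carries Z and passed z to III-2 (zz), so II-5 is Zz.
Every other individual is either homozygous by phenotype or has at least one consistent homozygous assignment, so the count is 5.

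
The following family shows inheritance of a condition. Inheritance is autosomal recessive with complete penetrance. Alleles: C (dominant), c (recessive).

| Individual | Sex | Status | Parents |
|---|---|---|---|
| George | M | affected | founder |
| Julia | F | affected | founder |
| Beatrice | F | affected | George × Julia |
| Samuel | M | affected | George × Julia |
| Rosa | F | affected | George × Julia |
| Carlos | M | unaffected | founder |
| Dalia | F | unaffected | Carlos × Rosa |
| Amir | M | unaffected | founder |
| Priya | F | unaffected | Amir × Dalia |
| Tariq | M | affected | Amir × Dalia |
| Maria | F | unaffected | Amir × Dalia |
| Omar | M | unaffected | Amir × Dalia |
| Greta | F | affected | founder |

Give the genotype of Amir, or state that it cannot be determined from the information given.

Cc

From phenotype alone, Amir is CC or Cc.
Amir is unaffected so carries C and passed c to Tariq (cc), so Amir is Cc.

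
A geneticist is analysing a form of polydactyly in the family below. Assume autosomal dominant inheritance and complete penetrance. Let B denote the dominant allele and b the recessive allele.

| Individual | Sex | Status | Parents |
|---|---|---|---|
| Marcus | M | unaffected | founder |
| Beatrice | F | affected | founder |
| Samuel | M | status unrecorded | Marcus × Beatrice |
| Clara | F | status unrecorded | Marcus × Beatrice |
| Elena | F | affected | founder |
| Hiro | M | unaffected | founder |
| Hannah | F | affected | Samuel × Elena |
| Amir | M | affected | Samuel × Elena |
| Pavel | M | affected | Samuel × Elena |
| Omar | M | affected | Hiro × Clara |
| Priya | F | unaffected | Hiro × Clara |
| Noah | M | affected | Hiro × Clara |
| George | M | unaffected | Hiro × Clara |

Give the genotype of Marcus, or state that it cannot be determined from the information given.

bb

Marcus is unaffected, so Marcus is bb.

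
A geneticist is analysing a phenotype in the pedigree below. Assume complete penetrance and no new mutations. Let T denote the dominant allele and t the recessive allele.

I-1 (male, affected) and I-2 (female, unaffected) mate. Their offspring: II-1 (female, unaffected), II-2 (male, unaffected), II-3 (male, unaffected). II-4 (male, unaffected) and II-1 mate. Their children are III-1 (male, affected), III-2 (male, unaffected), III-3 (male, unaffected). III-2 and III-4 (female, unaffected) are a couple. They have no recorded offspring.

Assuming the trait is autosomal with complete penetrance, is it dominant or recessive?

II-4 and II-1 are both unaffected yet have an affected child III-1. Under dominance, an affected child requires at least one affected parent, so the trait cannot be dominant.

recessive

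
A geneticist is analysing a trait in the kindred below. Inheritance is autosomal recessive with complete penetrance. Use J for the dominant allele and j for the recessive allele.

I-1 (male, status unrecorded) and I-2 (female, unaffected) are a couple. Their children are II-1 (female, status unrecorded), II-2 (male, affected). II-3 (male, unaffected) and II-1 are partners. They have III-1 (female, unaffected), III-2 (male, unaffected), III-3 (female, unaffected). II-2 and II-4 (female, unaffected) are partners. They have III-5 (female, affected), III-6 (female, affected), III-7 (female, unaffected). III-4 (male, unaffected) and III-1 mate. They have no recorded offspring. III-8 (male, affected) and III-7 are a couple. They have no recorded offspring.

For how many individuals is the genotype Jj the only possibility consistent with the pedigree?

Obligate heterozygotes: I-2 is unaffected so carries J and passed j to II-2 (jj), so I-2 is Jj; II-4 is unaffected so carries J and passed j to III-5 (jj), so II-4 is Jj; III-7 is unaffected so carries J and received j from II-2 (jj), so III-7 is Jj.
Every other individual is either homozygous by phenotype or has at least one consistent homozygous assignment, so the count is 3.

3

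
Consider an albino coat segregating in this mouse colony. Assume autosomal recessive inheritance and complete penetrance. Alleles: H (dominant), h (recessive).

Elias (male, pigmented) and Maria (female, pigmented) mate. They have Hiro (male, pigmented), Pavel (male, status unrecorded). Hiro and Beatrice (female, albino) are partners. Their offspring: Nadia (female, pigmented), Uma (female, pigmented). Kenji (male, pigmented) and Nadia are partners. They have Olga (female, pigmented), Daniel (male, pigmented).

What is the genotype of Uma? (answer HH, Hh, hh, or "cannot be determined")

From phenotype alone, Uma is HH or Hh.
Uma is pigmented so carries H and received h from Beatrice (hh), so Uma is Hh.

Hh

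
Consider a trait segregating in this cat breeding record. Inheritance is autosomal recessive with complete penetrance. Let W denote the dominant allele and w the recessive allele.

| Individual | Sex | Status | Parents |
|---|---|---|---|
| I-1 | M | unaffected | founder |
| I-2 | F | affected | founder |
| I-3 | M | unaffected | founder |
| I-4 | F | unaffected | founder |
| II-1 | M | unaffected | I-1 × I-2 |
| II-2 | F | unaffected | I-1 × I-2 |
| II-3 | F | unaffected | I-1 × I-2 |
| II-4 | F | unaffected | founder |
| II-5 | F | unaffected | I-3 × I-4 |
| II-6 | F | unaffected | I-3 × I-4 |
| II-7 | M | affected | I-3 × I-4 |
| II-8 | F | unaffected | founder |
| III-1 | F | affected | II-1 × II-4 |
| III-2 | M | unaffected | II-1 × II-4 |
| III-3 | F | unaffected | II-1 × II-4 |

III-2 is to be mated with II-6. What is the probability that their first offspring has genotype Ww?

4/9

II-1 is unaffected so carries W and received w from I-2 (ww), so II-1 is Ww.
II-4 is unaffected so carries W and passed w to III-1 (ww), so II-4 is Ww.
III-2 is an unaffected offspring of II-1 (Ww) × II-4 (Ww), whose cross gives 1/4 WW : 1/2 Ww : 1/4 ww; conditioning on being unaffected, III-2 is WW with probability 1/3, Ww with probability 2/3.
I-3 is unaffected so carries W and passed w to II-7 (ww), so I-3 is Ww.
I-4 is unaffected so carries W and passed w to II-7 (ww), so I-4 is Ww.
II-6 is an unaffected offspring of I-3 (Ww) × I-4 (Ww), whose cross gives 1/4 WW : 1/2 Ww : 1/4 ww; conditioning on being unaffected, II-6 is WW with probability 1/3, Ww with probability 2/3.
Summing over parental genotype combinations, P(offspring has genotype Ww) = 2/9·1/2 + 2/9·1/2 + 4/9·1/2 = 4/9.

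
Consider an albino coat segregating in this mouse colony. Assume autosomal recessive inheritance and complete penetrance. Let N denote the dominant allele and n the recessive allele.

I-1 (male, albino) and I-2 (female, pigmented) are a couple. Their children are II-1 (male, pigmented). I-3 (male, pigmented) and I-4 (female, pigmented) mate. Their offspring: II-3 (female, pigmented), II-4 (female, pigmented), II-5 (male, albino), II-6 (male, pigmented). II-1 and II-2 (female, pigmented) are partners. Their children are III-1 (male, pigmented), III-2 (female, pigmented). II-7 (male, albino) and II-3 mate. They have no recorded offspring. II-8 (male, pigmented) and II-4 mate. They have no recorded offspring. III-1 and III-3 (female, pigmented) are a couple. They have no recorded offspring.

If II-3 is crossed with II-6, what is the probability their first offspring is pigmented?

8/9

I-3 is pigmented so carries N and passed n to II-5 (nn), so I-3 is Nn.
I-4 is pigmented so carries N and passed n to II-5 (nn), so I-4 is Nn.
II-3 is a pigmented offspring of I-3 (Nn) × I-4 (Nn), whose cross gives 1/4 NN : 1/2 Nn : 1/4 nn; conditioning on being pigmented, II-3 is NN with probability 1/3, Nn with probability 2/3.
II-6 is a pigmented offspring of I-3 (Nn) × I-4 (Nn), whose cross gives 1/4 NN : 1/2 Nn : 1/4 nn; conditioning on being pigmented, II-6 is NN with probability 1/3, Nn with probability 2/3.
Summing over parental genotype combinations, P(offspring is pigmented) = 1/9·1 + 2/9·1 + 2/9·1 + 4/9·3/4 = 8/9.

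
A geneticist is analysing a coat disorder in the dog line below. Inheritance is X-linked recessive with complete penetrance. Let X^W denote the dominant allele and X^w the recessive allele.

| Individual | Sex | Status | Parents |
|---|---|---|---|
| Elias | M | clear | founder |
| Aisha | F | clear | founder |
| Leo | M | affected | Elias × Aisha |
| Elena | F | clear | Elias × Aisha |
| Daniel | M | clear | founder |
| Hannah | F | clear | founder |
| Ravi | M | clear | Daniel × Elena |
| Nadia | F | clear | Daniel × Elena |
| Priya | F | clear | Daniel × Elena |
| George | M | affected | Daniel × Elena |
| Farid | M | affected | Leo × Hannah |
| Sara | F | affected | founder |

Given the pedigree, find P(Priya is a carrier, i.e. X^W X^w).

1/2

Daniel is clear, so Daniel is X^W Y.
Elena is clear so carries W and passed w to George (X^w Y), so Elena is X^W X^w.
Their cross gives offspring ratios 1/2 X^W X^W : 1/2 X^W X^w. Conditioning on Priya being clear, P(X^W X^w) = 1/2 / 1 = 1/2.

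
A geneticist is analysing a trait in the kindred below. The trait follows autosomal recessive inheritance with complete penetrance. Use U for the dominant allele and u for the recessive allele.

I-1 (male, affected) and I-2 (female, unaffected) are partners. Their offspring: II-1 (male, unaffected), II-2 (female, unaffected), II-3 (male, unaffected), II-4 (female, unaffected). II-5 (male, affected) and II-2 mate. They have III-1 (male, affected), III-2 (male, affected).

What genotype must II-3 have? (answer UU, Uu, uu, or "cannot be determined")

Uu

From phenotype alone, II-3 is UU or Uu.
II-3 is unaffected so carries U and received u from I-1 (uu), so II-3 is Uu.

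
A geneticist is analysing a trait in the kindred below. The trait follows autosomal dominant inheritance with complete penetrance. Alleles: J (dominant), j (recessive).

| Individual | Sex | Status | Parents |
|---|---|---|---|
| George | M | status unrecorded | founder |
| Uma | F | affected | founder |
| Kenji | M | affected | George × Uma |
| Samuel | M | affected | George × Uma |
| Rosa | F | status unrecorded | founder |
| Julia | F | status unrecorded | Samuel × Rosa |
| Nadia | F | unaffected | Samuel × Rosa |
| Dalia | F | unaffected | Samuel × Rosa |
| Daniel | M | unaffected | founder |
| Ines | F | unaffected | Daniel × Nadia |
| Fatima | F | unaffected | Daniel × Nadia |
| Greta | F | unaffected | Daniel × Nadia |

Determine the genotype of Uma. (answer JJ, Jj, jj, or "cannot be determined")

cannot be determined

Uma's phenotype allows JJ or Jj, and no parent or child forces a single allele at both positions; consistent genotype assignments exist with Uma as JJ or Jj.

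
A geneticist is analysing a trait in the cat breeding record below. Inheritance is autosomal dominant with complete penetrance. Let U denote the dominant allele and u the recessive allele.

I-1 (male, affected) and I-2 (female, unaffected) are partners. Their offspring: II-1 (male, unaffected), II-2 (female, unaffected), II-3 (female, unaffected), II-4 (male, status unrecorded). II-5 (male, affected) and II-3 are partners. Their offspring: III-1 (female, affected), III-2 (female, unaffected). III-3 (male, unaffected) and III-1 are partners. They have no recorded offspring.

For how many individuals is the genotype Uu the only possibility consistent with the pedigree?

Obligate heterozygotes: I-1 is affected so carries U and passed u to II-1 (uu), so I-1 is Uu; II-5 is affected so carries U and passed u to III-2 (uu), so II-5 is Uu; III-1 is affected so carries U and received u from II-3 (uu), so III-1 is Uu.
Every other individual is either homozygous by phenotype or has at least one consistent homozygous assignment, so the count is 3.

3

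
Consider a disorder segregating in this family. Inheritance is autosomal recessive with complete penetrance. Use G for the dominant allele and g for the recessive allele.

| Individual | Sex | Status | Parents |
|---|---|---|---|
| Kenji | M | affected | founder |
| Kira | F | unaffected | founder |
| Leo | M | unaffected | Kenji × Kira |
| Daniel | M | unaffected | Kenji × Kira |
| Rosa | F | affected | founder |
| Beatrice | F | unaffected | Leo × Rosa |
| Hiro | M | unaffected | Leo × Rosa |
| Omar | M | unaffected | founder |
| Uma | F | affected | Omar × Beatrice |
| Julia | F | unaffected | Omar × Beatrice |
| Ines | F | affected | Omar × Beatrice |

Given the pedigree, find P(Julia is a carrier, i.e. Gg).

2/3

Omar is unaffected so carries G and passed g to Uma (gg), so Omar is Gg.
Beatrice is unaffected so carries G and received g from Rosa (gg), so Beatrice is Gg.
Their cross gives offspring ratios 1/4 GG : 1/2 Gg : 1/4 gg. Conditioning on Julia being unaffected, P(Gg) = 1/2 / 3/4 = 2/3.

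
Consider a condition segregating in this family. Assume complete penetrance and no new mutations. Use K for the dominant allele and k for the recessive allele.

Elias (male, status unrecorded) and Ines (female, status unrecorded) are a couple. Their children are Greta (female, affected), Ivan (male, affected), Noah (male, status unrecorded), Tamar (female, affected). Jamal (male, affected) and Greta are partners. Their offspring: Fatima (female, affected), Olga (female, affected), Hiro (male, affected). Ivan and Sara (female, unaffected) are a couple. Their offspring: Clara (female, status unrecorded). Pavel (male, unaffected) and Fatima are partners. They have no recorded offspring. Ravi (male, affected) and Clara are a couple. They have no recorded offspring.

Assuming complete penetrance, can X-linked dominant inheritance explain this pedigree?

A consistent assignment under X-linked dominant exists: Elias X^K Y, Ines X^K X^K, Greta X^K X^K, Ivan X^K Y, Noah X^K Y, Tamar X^K X^K, Jamal X^K Y, Sara X^k X^k, Fatima X^K X^K, Olga X^K X^K, Hiro X^K Y, Pavel X^k Y, Clara X^K X^k, Ravi X^K Y.
In this assignment every recorded phenotype matches its genotype and every non-founder's genotype is obtainable from its parents' genotypes, so the pedigree is consistent.

Yes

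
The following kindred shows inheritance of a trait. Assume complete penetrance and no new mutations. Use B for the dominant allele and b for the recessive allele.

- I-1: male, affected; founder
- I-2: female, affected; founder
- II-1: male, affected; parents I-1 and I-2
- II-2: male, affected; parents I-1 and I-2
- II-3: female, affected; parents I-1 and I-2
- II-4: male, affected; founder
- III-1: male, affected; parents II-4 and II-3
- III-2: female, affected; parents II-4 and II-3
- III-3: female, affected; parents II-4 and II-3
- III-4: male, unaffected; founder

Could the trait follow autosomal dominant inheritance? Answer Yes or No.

Yes

A consistent assignment under autosomal dominant exists: I-1 BB, I-2 BB, II-1 BB, II-2 BB, II-3 BB, II-4 BB, III-1 BB, III-2 BB, III-3 BB, III-4 bb.
In this assignment every recorded phenotype matches its genotype and every non-founder's genotype is obtainable from its parents' genotypes, so the pedigree is consistent.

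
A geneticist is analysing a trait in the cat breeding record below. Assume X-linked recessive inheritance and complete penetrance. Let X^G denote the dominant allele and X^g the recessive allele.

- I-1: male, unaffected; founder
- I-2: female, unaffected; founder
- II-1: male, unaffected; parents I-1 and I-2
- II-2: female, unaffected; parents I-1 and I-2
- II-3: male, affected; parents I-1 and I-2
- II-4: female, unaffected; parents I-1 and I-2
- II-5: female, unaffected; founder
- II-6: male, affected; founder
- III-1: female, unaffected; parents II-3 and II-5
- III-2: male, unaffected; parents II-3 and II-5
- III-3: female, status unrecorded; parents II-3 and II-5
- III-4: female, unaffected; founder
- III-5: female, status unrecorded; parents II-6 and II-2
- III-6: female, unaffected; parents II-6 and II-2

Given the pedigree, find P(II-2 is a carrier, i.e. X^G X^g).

1/3

I-1 is unaffected, so I-1 is X^G Y.
I-2 is unaffected so carries G and passed g to II-3 (X^g Y), so I-2 is X^G X^g.
Their cross gives offspring ratios 1/2 X^G X^G : 1/2 X^G X^g. Conditioning on II-2 being unaffected, P(X^G X^g) = 1/2 / 1 = 1/2 before taking II-2's own offspring into account.
II-6 is affected, so II-6 is X^g Y.
Now use II-2's offspring. Probability of each recorded status — unaffected daughter III-6: 1/2 if II-2 is X^G X^g, 1 if X^G X^G. (III-5: equally likely either way, so uninformative.)
Bayes: P(X^G X^g) = 1/2·1/2 / (1/2·1/2 + 1/2·1) = 1/3.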